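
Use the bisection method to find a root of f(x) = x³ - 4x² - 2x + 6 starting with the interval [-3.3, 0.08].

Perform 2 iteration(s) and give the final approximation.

f(x) = x³ - 4x² - 2x + 6
Initial interval: [-3.3, 0.08]

Iteration 1:
  c_1 = (-3.300000 + 0.080000)/2 = -1.610000
  f(c_1) = f(-1.610000) = -5.321681
  f(a) × f(c) ≥ 0, new interval: [-1.610000, 0.080000]
Iteration 2:
  c_2 = (-1.610000 + 0.080000)/2 = -0.765000
  f(c_2) = f(-0.765000) = 4.741403
  f(a) × f(c) < 0, new interval: [-1.610000, -0.765000]

After 2 iteration(s), the approximation is c_2 = -0.765000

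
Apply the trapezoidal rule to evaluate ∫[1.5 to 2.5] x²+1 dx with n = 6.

f(x) = x²+1
a = 1.5, b = 2.5, n = 6
h = (b - a)/n = 0.166667

Trapezoidal rule: (h/2)[f(x₀) + 2f(x₁) + 2f(x₂) + ... + f(xₙ)]

x_0 = 1.5000, f(x_0) = 3.250000, coefficient = 1
x_1 = 1.6667, f(x_1) = 3.777778, coefficient = 2
x_2 = 1.8333, f(x_2) = 4.361111, coefficient = 2
x_3 = 2.0000, f(x_3) = 5.000000, coefficient = 2
x_4 = 2.1667, f(x_4) = 5.694444, coefficient = 2
x_5 = 2.3333, f(x_5) = 6.444444, coefficient = 2
x_6 = 2.5000, f(x_6) = 7.250000, coefficient = 1

I ≈ (0.166667/2) × 61.055556 = 5.087963
Exact value: 5.083333
Error: 0.004630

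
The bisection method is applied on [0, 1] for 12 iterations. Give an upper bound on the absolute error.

Bisection error bound: |error| ≤ (b-a)/2^n
|error| ≤ (1 - 0)/2^12 = 1/2^12
|error| ≤ 0.0002441406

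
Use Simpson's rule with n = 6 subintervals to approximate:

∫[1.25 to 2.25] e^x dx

f(x) = e^x
a = 1.25, b = 2.25, n = 6
h = (b - a)/n = 0.166667

Simpson's rule: (h/3)[f(x₀) + 4f(x₁) + 2f(x₂) + ... + f(xₙ)]

x_0 = 1.2500, f(x_0) = 3.490343, coefficient = 1
x_1 = 1.4167, f(x_1) = 4.123353, coefficient = 4
x_2 = 1.5833, f(x_2) = 4.871166, coefficient = 2
x_3 = 1.7500, f(x_3) = 5.754603, coefficient = 4
x_4 = 1.9167, f(x_4) = 6.798260, coefficient = 2
x_5 = 2.0833, f(x_5) = 8.031195, coefficient = 4
x_6 = 2.2500, f(x_6) = 9.487736, coefficient = 1

I ≈ (0.166667/3) × 107.953533 = 5.997419
Exact value: 5.997393
Error: 0.000026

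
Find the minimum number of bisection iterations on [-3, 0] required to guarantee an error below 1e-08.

We need (b-a)/2^n ≤ 1e-08
(0 - (-3))/2^n ≤ 1e-08
3/2^n ≤ 1e-08
2^n ≥ 300000000
n ≥ log₂(300000000) = 28.16
n ≥ 29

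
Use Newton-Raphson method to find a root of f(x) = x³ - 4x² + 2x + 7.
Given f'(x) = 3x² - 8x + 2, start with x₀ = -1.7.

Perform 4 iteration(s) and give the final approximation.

f(x) = x³ - 4x² + 2x + 7
f'(x) = 3x² - 8x + 2
x₀ = -1.7

Newton-Raphson formula: x_{n+1} = x_n - f(x_n)/f'(x_n)

Iteration 1:
  f(-1.700000) = -12.873000
  f'(-1.700000) = 24.270000
  x_1 = -1.700000 - (-12.873000)/24.270000 = -1.169592
Iteration 2:
  f(-1.169592) = -2.410905
  f'(-1.169592) = 15.460574
  x_2 = -1.169592 - (-2.410905)/15.460574 = -1.013653
Iteration 3:
  f(-1.013653) = -0.178799
  f'(-1.013653) = 13.191704
  x_3 = -1.013653 - (-0.178799)/13.191704 = -1.000099
Iteration 4:
  f(-1.000099) = -0.001291
  f'(-1.000099) = 13.001390
  x_4 = -1.000099 - (-0.001291)/13.001390 = -1.000000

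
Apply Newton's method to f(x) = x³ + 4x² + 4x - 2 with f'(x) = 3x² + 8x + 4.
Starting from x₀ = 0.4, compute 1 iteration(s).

f(x) = x³ + 4x² + 4x - 2
f'(x) = 3x² + 8x + 4
x₀ = 0.4

Newton-Raphson formula: x_{n+1} = x_n - f(x_n)/f'(x_n)

Iteration 1:
  f(0.400000) = 0.304000
  f'(0.400000) = 7.680000
  x_1 = 0.400000 - 0.304000/7.680000 = 0.360417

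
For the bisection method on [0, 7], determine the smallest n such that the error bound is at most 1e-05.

We need (b-a)/2^n ≤ 1e-05
(7 - 0)/2^n ≤ 1e-05
7/2^n ≤ 1e-05
2^n ≥ 700000
n ≥ log₂(700000) = 19.42
n ≥ 20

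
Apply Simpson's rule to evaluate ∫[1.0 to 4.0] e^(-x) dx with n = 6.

f(x) = e^(-x)
a = 1.0, b = 4.0, n = 6
h = (b - a)/n = 0.500000

Simpson's rule: (h/3)[f(x₀) + 4f(x₁) + 2f(x₂) + ... + f(xₙ)]

x_0 = 1.0000, f(x_0) = 0.367879, coefficient = 1
x_1 = 1.5000, f(x_1) = 0.223130, coefficient = 4
x_2 = 2.0000, f(x_2) = 0.135335, coefficient = 2
x_3 = 2.5000, f(x_3) = 0.082085, coefficient = 4
x_4 = 3.0000, f(x_4) = 0.049787, coefficient = 2
x_5 = 3.5000, f(x_5) = 0.030197, coefficient = 4
x_6 = 4.0000, f(x_6) = 0.018316, coefficient = 1

I ≈ (0.500000/3) × 2.098090 = 0.349682
Exact value: 0.349564
Error: 0.000118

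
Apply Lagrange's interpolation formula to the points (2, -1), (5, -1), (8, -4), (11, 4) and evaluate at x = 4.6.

Lagrange interpolation formula:
P(x) = Σ yᵢ × Lᵢ(x)
where Lᵢ(x) = Π_{j≠i} (x - xⱼ)/(xᵢ - xⱼ)

L_0(4.6) = (4.6 - 5)/(2 - 5) × (4.6 - 8)/(2 - 8) × (4.6 - 11)/(2 - 11) = 0.053728
L_1(4.6) = (4.6 - 2)/(5 - 2) × (4.6 - 8)/(5 - 8) × (4.6 - 11)/(5 - 11) = 1.047704
L_2(4.6) = (4.6 - 2)/(8 - 2) × (4.6 - 5)/(8 - 5) × (4.6 - 11)/(8 - 11) = -0.123259
L_3(4.6) = (4.6 - 2)/(11 - 2) × (4.6 - 5)/(11 - 5) × (4.6 - 8)/(11 - 8) = 0.021827

P(4.6) = (-1)×L_0(4.6) + (-1)×L_1(4.6) + (-4)×L_2(4.6) + 4×L_3(4.6)
P(4.6) = -0.521086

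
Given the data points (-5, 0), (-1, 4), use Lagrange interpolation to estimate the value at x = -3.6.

Lagrange interpolation formula:
P(x) = Σ yᵢ × Lᵢ(x)
where Lᵢ(x) = Π_{j≠i} (x - xⱼ)/(xᵢ - xⱼ)

L_0(-3.6) = (-3.6 - (-1))/(-5 - (-1)) = 0.650000
L_1(-3.6) = (-3.6 - (-5))/(-1 - (-5)) = 0.350000

P(-3.6) = 0×L_0(-3.6) + 4×L_1(-3.6)
P(-3.6) = 1.400000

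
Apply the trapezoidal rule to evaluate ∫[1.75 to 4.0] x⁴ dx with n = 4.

f(x) = x⁴
a = 1.75, b = 4.0, n = 4
h = (b - a)/n = 0.562500

Trapezoidal rule: (h/2)[f(x₀) + 2f(x₁) + 2f(x₂) + ... + f(xₙ)]

x_0 = 1.7500, f(x_0) = 9.378906, coefficient = 1
x_1 = 2.3125, f(x_1) = 28.597427, coefficient = 2
x_2 = 2.8750, f(x_2) = 68.320557, coefficient = 2
x_3 = 3.4375, f(x_3) = 139.627457, coefficient = 2
x_4 = 4.0000, f(x_4) = 256.000000, coefficient = 1

I ≈ (0.562500/2) × 738.469788 = 207.694628
Exact value: 201.517383
Error: 6.177245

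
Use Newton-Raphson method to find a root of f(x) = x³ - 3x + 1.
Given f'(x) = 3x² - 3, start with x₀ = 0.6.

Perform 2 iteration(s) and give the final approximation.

f(x) = x³ - 3x + 1
f'(x) = 3x² - 3
x₀ = 0.6

Newton-Raphson formula: x_{n+1} = x_n - f(x_n)/f'(x_n)

Iteration 1:
  f(0.600000) = -0.584000
  f'(0.600000) = -1.920000
  x_1 = 0.600000 - (-0.584000)/(-1.920000) = 0.295833
Iteration 2:
  f(0.295833) = 0.138391
  f'(0.295833) = -2.737448
  x_2 = 0.295833 - 0.138391/(-2.737448) = 0.346388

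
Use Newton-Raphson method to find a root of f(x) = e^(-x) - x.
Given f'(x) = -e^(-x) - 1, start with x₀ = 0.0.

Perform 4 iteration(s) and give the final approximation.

f(x) = e^(-x) - x
f'(x) = -e^(-x) - 1
x₀ = 0.0

Newton-Raphson formula: x_{n+1} = x_n - f(x_n)/f'(x_n)

Iteration 1:
  f(0.000000) = 1.000000
  f'(0.000000) = -2.000000
  x_1 = 0.000000 - 1.000000/(-2.000000) = 0.500000
Iteration 2:
  f(0.500000) = 0.106531
  f'(0.500000) = -1.606531
  x_2 = 0.500000 - 0.106531/(-1.606531) = 0.566311
Iteration 3:
  f(0.566311) = 0.001305
  f'(0.566311) = -1.567616
  x_3 = 0.566311 - 0.001305/(-1.567616) = 0.567143
Iteration 4:
  f(0.567143) = 0.000000
  f'(0.567143) = -1.567143
  x_4 = 0.567143 - 0.000000/(-1.567143) = 0.567143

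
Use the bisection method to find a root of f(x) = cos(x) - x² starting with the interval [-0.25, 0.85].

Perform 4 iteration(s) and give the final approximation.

f(x) = cos(x) - x²
Initial interval: [-0.25, 0.85]

Iteration 1:
  c_1 = (-0.250000 + 0.850000)/2 = 0.300000
  f(c_1) = f(0.300000) = 0.865336
  f(a) × f(c) ≥ 0, new interval: [0.300000, 0.850000]
Iteration 2:
  c_2 = (0.300000 + 0.850000)/2 = 0.575000
  f(c_2) = f(0.575000) = 0.508567
  f(a) × f(c) ≥ 0, new interval: [0.575000, 0.850000]
Iteration 3:
  c_3 = (0.575000 + 0.850000)/2 = 0.712500
  f(c_3) = f(0.712500) = 0.249074
  f(a) × f(c) ≥ 0, new interval: [0.712500, 0.850000]
Iteration 4:
  c_4 = (0.712500 + 0.850000)/2 = 0.781250
  f(c_4) = f(0.781250) = 0.099682
  f(a) × f(c) ≥ 0, new interval: [0.781250, 0.850000]

After 4 iteration(s), the approximation is c_4 = 0.781250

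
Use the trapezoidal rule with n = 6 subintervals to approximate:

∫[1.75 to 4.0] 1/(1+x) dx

f(x) = 1/(1+x)
a = 1.75, b = 4.0, n = 6
h = (b - a)/n = 0.375000

Trapezoidal rule: (h/2)[f(x₀) + 2f(x₁) + 2f(x₂) + ... + f(xₙ)]

x_0 = 1.7500, f(x_0) = 0.363636, coefficient = 1
x_1 = 2.1250, f(x_1) = 0.320000, coefficient = 2
x_2 = 2.5000, f(x_2) = 0.285714, coefficient = 2
x_3 = 2.8750, f(x_3) = 0.258065, coefficient = 2
x_4 = 3.2500, f(x_4) = 0.235294, coefficient = 2
x_5 = 3.6250, f(x_5) = 0.216216, coefficient = 2
x_6 = 4.0000, f(x_6) = 0.200000, coefficient = 1

I ≈ (0.375000/2) × 3.194215 = 0.598915
Exact value: 0.597837
Error: 0.001078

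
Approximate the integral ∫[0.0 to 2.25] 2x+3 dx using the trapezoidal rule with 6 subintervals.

f(x) = 2x+3
a = 0.0, b = 2.25, n = 6
h = (b - a)/n = 0.375000

Trapezoidal rule: (h/2)[f(x₀) + 2f(x₁) + 2f(x₂) + ... + f(xₙ)]

x_0 = 0.0000, f(x_0) = 3.000000, coefficient = 1
x_1 = 0.3750, f(x_1) = 3.750000, coefficient = 2
x_2 = 0.7500, f(x_2) = 4.500000, coefficient = 2
x_3 = 1.1250, f(x_3) = 5.250000, coefficient = 2
x_4 = 1.5000, f(x_4) = 6.000000, coefficient = 2
x_5 = 1.8750, f(x_5) = 6.750000, coefficient = 2
x_6 = 2.2500, f(x_6) = 7.500000, coefficient = 1

I ≈ (0.375000/2) × 63.000000 = 11.812500
Exact value: 11.812500
Error: 0.000000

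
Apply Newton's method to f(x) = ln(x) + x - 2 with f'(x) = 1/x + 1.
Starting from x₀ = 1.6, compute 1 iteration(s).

f(x) = ln(x) + x - 2
f'(x) = 1/x + 1
x₀ = 1.6

Newton-Raphson formula: x_{n+1} = x_n - f(x_n)/f'(x_n)

Iteration 1:
  f(1.600000) = 0.070004
  f'(1.600000) = 1.625000
  x_1 = 1.600000 - 0.070004/1.625000 = 1.556921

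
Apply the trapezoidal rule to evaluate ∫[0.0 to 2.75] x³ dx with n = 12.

f(x) = x³
a = 0.0, b = 2.75, n = 12
h = (b - a)/n = 0.229167

Trapezoidal rule: (h/2)[f(x₀) + 2f(x₁) + 2f(x₂) + ... + f(xₙ)]

x_0 = 0.0000, f(x_0) = 0.000000, coefficient = 1
x_1 = 0.2292, f(x_1) = 0.012035, coefficient = 2
x_2 = 0.4583, f(x_2) = 0.096282, coefficient = 2
x_3 = 0.6875, f(x_3) = 0.324951, coefficient = 2
x_4 = 0.9167, f(x_4) = 0.770255, coefficient = 2
x_5 = 1.1458, f(x_5) = 1.504404, coefficient = 2
x_6 = 1.3750, f(x_6) = 2.599609, coefficient = 2
x_7 = 1.6042, f(x_7) = 4.128083, coefficient = 2
x_8 = 1.8333, f(x_8) = 6.162037, coefficient = 2
x_9 = 2.0625, f(x_9) = 8.773682, coefficient = 2
x_10 = 2.2917, f(x_10) = 12.035229, coefficient = 2
x_11 = 2.5208, f(x_11) = 16.018889, coefficient = 2
x_12 = 2.7500, f(x_12) = 20.796875, coefficient = 1

I ≈ (0.229167/2) × 125.647786 = 14.397142
Exact value: 14.297852
Error: 0.099291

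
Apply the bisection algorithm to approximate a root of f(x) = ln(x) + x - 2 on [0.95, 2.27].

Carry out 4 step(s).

f(x) = ln(x) + x - 2
Initial interval: [0.95, 2.27]

Iteration 1:
  c_1 = (0.950000 + 2.270000)/2 = 1.610000
  f(c_1) = f(1.610000) = 0.086234
  f(a) × f(c) < 0, new interval: [0.950000, 1.610000]
Iteration 2:
  c_2 = (0.950000 + 1.610000)/2 = 1.280000
  f(c_2) = f(1.280000) = -0.473140
  f(a) × f(c) ≥ 0, new interval: [1.280000, 1.610000]
Iteration 3:
  c_3 = (1.280000 + 1.610000)/2 = 1.445000
  f(c_3) = f(1.445000) = -0.186891
  f(a) × f(c) ≥ 0, new interval: [1.445000, 1.610000]
Iteration 4:
  c_4 = (1.445000 + 1.610000)/2 = 1.527500
  f(c_4) = f(1.527500) = -0.048868
  f(a) × f(c) ≥ 0, new interval: [1.527500, 1.610000]

After 4 iteration(s), the approximation is c_4 = 1.527500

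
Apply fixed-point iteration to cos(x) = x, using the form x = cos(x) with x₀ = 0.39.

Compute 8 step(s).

Equation: cos(x) = x
Fixed-point form: x = cos(x)
x₀ = 0.39

x_1 = g(0.390000) = 0.924909
x_2 = g(0.924909) = 0.601907
x_3 = g(0.601907) = 0.824257
x_4 = g(0.824257) = 0.679102
x_5 = g(0.679102) = 0.778137
x_6 = g(0.778137) = 0.712223
x_7 = g(0.712223) = 0.756911
x_8 = g(0.756911) = 0.726960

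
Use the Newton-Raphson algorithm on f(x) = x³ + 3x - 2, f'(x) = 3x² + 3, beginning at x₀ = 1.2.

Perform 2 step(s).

f(x) = x³ + 3x - 2
f'(x) = 3x² + 3
x₀ = 1.2

Newton-Raphson formula: x_{n+1} = x_n - f(x_n)/f'(x_n)

Iteration 1:
  f(1.200000) = 3.328000
  f'(1.200000) = 7.320000
  x_1 = 1.200000 - 3.328000/7.320000 = 0.745355
Iteration 2:
  f(0.745355) = 0.650151
  f'(0.745355) = 4.666663
  x_2 = 0.745355 - 0.650151/4.666663 = 0.606037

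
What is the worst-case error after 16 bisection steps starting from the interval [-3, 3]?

Bisection error bound: |error| ≤ (b-a)/2^n
|error| ≤ (3 - (-3))/2^16 = 6/2^16
|error| ≤ 0.0000915527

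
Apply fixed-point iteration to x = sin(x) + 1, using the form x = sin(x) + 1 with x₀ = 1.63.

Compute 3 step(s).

Equation: x = sin(x) + 1
Fixed-point form: x = sin(x) + 1
x₀ = 1.63

x_1 = g(1.630000) = 1.998248
x_2 = g(1.998248) = 1.910025
x_3 = g(1.910025) = 1.943012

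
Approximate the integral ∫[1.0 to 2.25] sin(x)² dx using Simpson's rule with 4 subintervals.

f(x) = sin(x)²
a = 1.0, b = 2.25, n = 4
h = (b - a)/n = 0.312500

Simpson's rule: (h/3)[f(x₀) + 4f(x₁) + 2f(x₂) + ... + f(xₙ)]

x_0 = 1.0000, f(x_0) = 0.708073, coefficient = 1
x_1 = 1.3125, f(x_1) = 0.934754, coefficient = 4
x_2 = 1.6250, f(x_2) = 0.997065, coefficient = 2
x_3 = 1.9375, f(x_3) = 0.871449, coefficient = 4
x_4 = 2.2500, f(x_4) = 0.605398, coefficient = 1

I ≈ (0.312500/3) × 10.532411 = 1.097126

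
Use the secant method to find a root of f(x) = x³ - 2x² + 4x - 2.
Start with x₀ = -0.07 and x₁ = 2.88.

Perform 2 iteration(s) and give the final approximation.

f(x) = x³ - 2x² + 4x - 2
x₀ = -0.07, x₁ = 2.88

Secant formula: x_{n+1} = x_n - f(x_n)(x_n - x_{n-1})/(f(x_n) - f(x_{n-1}))

Iteration 1:
  f(-0.070000) = -2.290143
  f(2.880000) = 16.819072
  x_2 = 2.880000 - 16.819072×(2.880000 - (-0.070000))/(16.819072 - (-2.290143))
       = 0.283543
Iteration 2:
  f(2.880000) = 16.819072
  f(0.283543) = -1.003827
  x_3 = 0.283543 - (-1.003827)×(0.283543 - 2.880000)/(-1.003827 - 16.819072)
       = 0.429781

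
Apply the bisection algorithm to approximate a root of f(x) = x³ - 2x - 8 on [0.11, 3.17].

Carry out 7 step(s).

f(x) = x³ - 2x - 8
Initial interval: [0.11, 3.17]

Iteration 1:
  c_1 = (0.110000 + 3.170000)/2 = 1.640000
  f(c_1) = f(1.640000) = -6.869056
  f(a) × f(c) ≥ 0, new interval: [1.640000, 3.170000]
Iteration 2:
  c_2 = (1.640000 + 3.170000)/2 = 2.405000
  f(c_2) = f(2.405000) = 1.100580
  f(a) × f(c) < 0, new interval: [1.640000, 2.405000]
Iteration 3:
  c_3 = (1.640000 + 2.405000)/2 = 2.022500
  f(c_3) = f(2.022500) = -3.771951
  f(a) × f(c) ≥ 0, new interval: [2.022500, 2.405000]
Iteration 4:
  c_4 = (2.022500 + 2.405000)/2 = 2.213750
  f(c_4) = f(2.213750) = -1.578600
  f(a) × f(c) ≥ 0, new interval: [2.213750, 2.405000]
Iteration 5:
  c_5 = (2.213750 + 2.405000)/2 = 2.309375
  f(c_5) = f(2.309375) = -0.302361
  f(a) × f(c) ≥ 0, new interval: [2.309375, 2.405000]
Iteration 6:
  c_6 = (2.309375 + 2.405000)/2 = 2.357188
  f(c_6) = f(2.357188) = 0.382943
  f(a) × f(c) < 0, new interval: [2.309375, 2.357188]
Iteration 7:
  c_7 = (2.309375 + 2.357188)/2 = 2.333281
  f(c_7) = f(2.333281) = 0.036291
  f(a) × f(c) < 0, new interval: [2.309375, 2.333281]

After 7 iteration(s), the approximation is c_7 = 2.333281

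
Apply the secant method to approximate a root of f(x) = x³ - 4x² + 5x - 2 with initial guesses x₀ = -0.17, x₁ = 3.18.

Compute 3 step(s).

f(x) = x³ - 4x² + 5x - 2
x₀ = -0.17, x₁ = 3.18

Secant formula: x_{n+1} = x_n - f(x_n)(x_n - x_{n-1})/(f(x_n) - f(x_{n-1}))

Iteration 1:
  f(-0.170000) = -2.970513
  f(3.180000) = 5.607832
  x_2 = 3.180000 - 5.607832×(3.180000 - (-0.170000))/(5.607832 - (-2.970513))
       = 0.990039
Iteration 2:
  f(3.180000) = 5.607832
  f(0.990039) = -0.000100
  x_3 = 0.990039 - (-0.000100)×(0.990039 - 3.180000)/(-0.000100 - 5.607832)
       = 0.990079
Iteration 3:
  f(0.990039) = -0.000100
  f(0.990079) = -0.000099
  x_4 = 0.990079 - (-0.000099)×(0.990079 - 0.990039)/(-0.000099 - (-0.000100))
       = 0.995005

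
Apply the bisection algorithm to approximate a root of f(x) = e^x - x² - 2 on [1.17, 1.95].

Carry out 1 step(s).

f(x) = e^x - x² - 2
Initial interval: [1.17, 1.95]

Iteration 1:
  c_1 = (1.170000 + 1.950000)/2 = 1.560000
  f(c_1) = f(1.560000) = 0.325221
  f(a) × f(c) < 0, new interval: [1.170000, 1.560000]

After 1 iteration(s), the approximation is c_1 = 1.560000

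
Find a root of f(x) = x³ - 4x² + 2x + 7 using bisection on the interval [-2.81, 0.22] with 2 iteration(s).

f(x) = x³ - 4x² + 2x + 7
Initial interval: [-2.81, 0.22]

Iteration 1:
  c_1 = (-2.810000 + 0.220000)/2 = -1.295000
  f(c_1) = f(-1.295000) = -4.469847
  f(a) × f(c) ≥ 0, new interval: [-1.295000, 0.220000]
Iteration 2:
  c_2 = (-1.295000 + 0.220000)/2 = -0.537500
  f(c_2) = f(-0.537500) = 4.614088
  f(a) × f(c) < 0, new interval: [-1.295000, -0.537500]

After 2 iteration(s), the approximation is c_2 = -0.537500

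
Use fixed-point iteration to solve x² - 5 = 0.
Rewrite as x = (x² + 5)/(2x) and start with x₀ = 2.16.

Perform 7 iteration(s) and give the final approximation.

Equation: x² - 5 = 0
Fixed-point form: x = (x² + 5)/(2x)
x₀ = 2.16

x_1 = g(2.160000) = 2.237407
x_2 = g(2.237407) = 2.236068
x_3 = g(2.236068) = 2.236068
x_4 = g(2.236068) = 2.236068
x_5 = g(2.236068) = 2.236068
x_6 = g(2.236068) = 2.236068
x_7 = g(2.236068) = 2.236068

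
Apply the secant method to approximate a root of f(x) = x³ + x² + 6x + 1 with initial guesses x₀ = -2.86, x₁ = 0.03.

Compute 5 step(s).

f(x) = x³ + x² + 6x + 1
x₀ = -2.86, x₁ = 0.03

Secant formula: x_{n+1} = x_n - f(x_n)(x_n - x_{n-1})/(f(x_n) - f(x_{n-1}))

Iteration 1:
  f(-2.860000) = -31.374056
  f(0.030000) = 1.180927
  x_2 = 0.030000 - 1.180927×(0.030000 - (-2.860000))/(1.180927 - (-31.374056))
       = -0.074834
Iteration 2:
  f(0.030000) = 1.180927
  f(-0.074834) = 0.556175
  x_3 = -0.074834 - 0.556175×(-0.074834 - 0.030000)/(0.556175 - 1.180927)
       = -0.168161
Iteration 3:
  f(-0.074834) = 0.556175
  f(-0.168161) = 0.014555
  x_4 = -0.168161 - 0.014555×(-0.168161 - (-0.074834))/(0.014555 - 0.556175)
       = -0.170669
Iteration 4:
  f(-0.168161) = 0.014555
  f(-0.170669) = 0.000141
  x_5 = -0.170669 - 0.000141×(-0.170669 - (-0.168161))/(0.000141 - 0.014555)
       = -0.170694
Iteration 5:
  f(-0.170669) = 0.000141
  f(-0.170694) = 0.000000
  x_6 = -0.170694 - 0.000000×(-0.170694 - (-0.170669))/(0.000000 - 0.000141)
       = -0.170694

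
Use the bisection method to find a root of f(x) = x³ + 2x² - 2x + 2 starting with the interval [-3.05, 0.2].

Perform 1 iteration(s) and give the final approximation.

f(x) = x³ + 2x² - 2x + 2
Initial interval: [-3.05, 0.2]

Iteration 1:
  c_1 = (-3.050000 + 0.200000)/2 = -1.425000
  f(c_1) = f(-1.425000) = 6.017609
  f(a) × f(c) < 0, new interval: [-3.050000, -1.425000]

After 1 iteration(s), the approximation is c_1 = -1.425000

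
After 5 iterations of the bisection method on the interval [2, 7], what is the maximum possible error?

Bisection error bound: |error| ≤ (b-a)/2^n
|error| ≤ (7 - 2)/2^5 = 5/2^5
|error| ≤ 0.1562500000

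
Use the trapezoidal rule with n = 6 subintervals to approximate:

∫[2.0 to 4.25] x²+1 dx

f(x) = x²+1
a = 2.0, b = 4.25, n = 6
h = (b - a)/n = 0.375000

Trapezoidal rule: (h/2)[f(x₀) + 2f(x₁) + 2f(x₂) + ... + f(xₙ)]

x_0 = 2.0000, f(x_0) = 5.000000, coefficient = 1
x_1 = 2.3750, f(x_1) = 6.640625, coefficient = 2
x_2 = 2.7500, f(x_2) = 8.562500, coefficient = 2
x_3 = 3.1250, f(x_3) = 10.765625, coefficient = 2
x_4 = 3.5000, f(x_4) = 13.250000, coefficient = 2
x_5 = 3.8750, f(x_5) = 16.015625, coefficient = 2
x_6 = 4.2500, f(x_6) = 19.062500, coefficient = 1

I ≈ (0.375000/2) × 134.531250 = 25.224609
Exact value: 25.171875
Error: 0.052734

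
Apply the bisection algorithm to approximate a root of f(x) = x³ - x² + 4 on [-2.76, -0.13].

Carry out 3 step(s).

f(x) = x³ - x² + 4
Initial interval: [-2.76, -0.13]

Iteration 1:
  c_1 = (-2.760000 + (-0.130000))/2 = -1.445000
  f(c_1) = f(-1.445000) = -1.105221
  f(a) × f(c) ≥ 0, new interval: [-1.445000, -0.130000]
Iteration 2:
  c_2 = (-1.445000 + (-0.130000))/2 = -0.787500
  f(c_2) = f(-0.787500) = 2.891471
  f(a) × f(c) < 0, new interval: [-1.445000, -0.787500]
Iteration 3:
  c_3 = (-1.445000 + (-0.787500))/2 = -1.116250
  f(c_3) = f(-1.116250) = 1.363123
  f(a) × f(c) < 0, new interval: [-1.445000, -1.116250]

After 3 iteration(s), the approximation is c_3 = -1.116250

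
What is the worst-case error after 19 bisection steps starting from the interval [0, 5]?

Bisection error bound: |error| ≤ (b-a)/2^n
|error| ≤ (5 - 0)/2^19 = 5/2^19
|error| ≤ 0.0000095367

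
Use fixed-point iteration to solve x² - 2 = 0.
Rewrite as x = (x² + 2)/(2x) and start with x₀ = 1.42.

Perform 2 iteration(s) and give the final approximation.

Equation: x² - 2 = 0
Fixed-point form: x = (x² + 2)/(2x)
x₀ = 1.42

x_1 = g(1.420000) = 1.414225
x_2 = g(1.414225) = 1.414214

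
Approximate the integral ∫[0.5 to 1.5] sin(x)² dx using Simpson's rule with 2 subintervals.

f(x) = sin(x)²
a = 0.5, b = 1.5, n = 2
h = (b - a)/n = 0.500000

Simpson's rule: (h/3)[f(x₀) + 4f(x₁) + 2f(x₂) + ... + f(xₙ)]

x_0 = 0.5000, f(x_0) = 0.229849, coefficient = 1
x_1 = 1.0000, f(x_1) = 0.708073, coefficient = 4
x_2 = 1.5000, f(x_2) = 0.994996, coefficient = 1

I ≈ (0.500000/3) × 4.057139 = 0.676190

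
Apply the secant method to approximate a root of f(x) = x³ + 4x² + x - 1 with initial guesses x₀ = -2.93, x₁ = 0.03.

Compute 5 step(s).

f(x) = x³ + 4x² + x - 1
x₀ = -2.93, x₁ = 0.03

Secant formula: x_{n+1} = x_n - f(x_n)(x_n - x_{n-1})/(f(x_n) - f(x_{n-1}))

Iteration 1:
  f(-2.930000) = 5.255843
  f(0.030000) = -0.966373
  x_2 = 0.030000 - (-0.966373)×(0.030000 - (-2.930000))/(-0.966373 - 5.255843)
       = -0.429718
Iteration 2:
  f(0.030000) = -0.966373
  f(-0.429718) = -0.770439
  x_3 = -0.429718 - (-0.770439)×(-0.429718 - 0.030000)/(-0.770439 - (-0.966373))
       = -2.237387
Iteration 3:
  f(-0.429718) = -0.770439
  f(-2.237387) = 5.586078
  x_4 = -2.237387 - 5.586078×(-2.237387 - (-0.429718))/(5.586078 - (-0.770439))
       = -0.648816
Iteration 4:
  f(-2.237387) = 5.586078
  f(-0.648816) = -0.238096
  x_5 = -0.648816 - (-0.238096)×(-0.648816 - (-2.237387))/(-0.238096 - 5.586078)
       = -0.713757
Iteration 5:
  f(-0.648816) = -0.238096
  f(-0.713757) = -0.039583
  x_6 = -0.713757 - (-0.039583)×(-0.713757 - (-0.648816))/(-0.039583 - (-0.238096))
       = -0.726706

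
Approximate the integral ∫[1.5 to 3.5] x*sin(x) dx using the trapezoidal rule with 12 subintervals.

f(x) = x*sin(x)
a = 1.5, b = 3.5, n = 12
h = (b - a)/n = 0.166667

Trapezoidal rule: (h/2)[f(x₀) + 2f(x₁) + 2f(x₂) + ... + f(xₙ)]

x_0 = 1.5000, f(x_0) = 1.496242, coefficient = 1
x_1 = 1.6667, f(x_1) = 1.659013, coefficient = 2
x_2 = 1.8333, f(x_2) = 1.770514, coefficient = 2
x_3 = 2.0000, f(x_3) = 1.818595, coefficient = 2
x_4 = 2.1667, f(x_4) = 1.793264, coefficient = 2
x_5 = 2.3333, f(x_5) = 1.687200, coefficient = 2
x_6 = 2.5000, f(x_6) = 1.496180, coefficient = 2
x_7 = 2.6667, f(x_7) = 1.219394, coefficient = 2
x_8 = 2.8333, f(x_8) = 0.859635, coefficient = 2
x_9 = 3.0000, f(x_9) = 0.423360, coefficient = 2
x_10 = 3.1667, f(x_10) = -0.079393, coefficient = 2
x_11 = 3.3333, f(x_11) = -0.635227, coefficient = 2
x_12 = 3.5000, f(x_12) = -1.227741, coefficient = 1

I ≈ (0.166667/2) × 24.293572 = 2.024464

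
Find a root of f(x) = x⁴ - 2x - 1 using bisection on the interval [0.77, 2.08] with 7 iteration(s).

f(x) = x⁴ - 2x - 1
Initial interval: [0.77, 2.08]

Iteration 1:
  c_1 = (0.770000 + 2.080000)/2 = 1.425000
  f(c_1) = f(1.425000) = 0.273438
  f(a) × f(c) < 0, new interval: [0.770000, 1.425000]
Iteration 2:
  c_2 = (0.770000 + 1.425000)/2 = 1.097500
  f(c_2) = f(1.097500) = -1.744165
  f(a) × f(c) ≥ 0, new interval: [1.097500, 1.425000]
Iteration 3:
  c_3 = (1.097500 + 1.425000)/2 = 1.261250
  f(c_3) = f(1.261250) = -0.992009
  f(a) × f(c) ≥ 0, new interval: [1.261250, 1.425000]
Iteration 4:
  c_4 = (1.261250 + 1.425000)/2 = 1.343125
  f(c_4) = f(1.343125) = -0.431889
  f(a) × f(c) ≥ 0, new interval: [1.343125, 1.425000]
Iteration 5:
  c_5 = (1.343125 + 1.425000)/2 = 1.384063
  f(c_5) = f(1.384063) = -0.098491
  f(a) × f(c) ≥ 0, new interval: [1.384063, 1.425000]
Iteration 6:
  c_6 = (1.384063 + 1.425000)/2 = 1.404531
  f(c_6) = f(1.404531) = 0.082514
  f(a) × f(c) < 0, new interval: [1.384063, 1.404531]
Iteration 7:
  c_7 = (1.384063 + 1.404531)/2 = 1.394297
  f(c_7) = f(1.394297) = -0.009210
  f(a) × f(c) ≥ 0, new interval: [1.394297, 1.404531]

After 7 iteration(s), the approximation is c_7 = 1.394297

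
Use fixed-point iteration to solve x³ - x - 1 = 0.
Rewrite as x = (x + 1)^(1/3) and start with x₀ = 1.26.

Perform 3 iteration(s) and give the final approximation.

Equation: x³ - x - 1 = 0
Fixed-point form: x = (x + 1)^(1/3)
x₀ = 1.26

x_1 = g(1.260000) = 1.312309
x_2 = g(1.312309) = 1.322357
x_3 = g(1.322357) = 1.324269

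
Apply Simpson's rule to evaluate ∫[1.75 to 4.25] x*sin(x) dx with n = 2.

f(x) = x*sin(x)
a = 1.75, b = 4.25, n = 2
h = (b - a)/n = 1.250000

Simpson's rule: (h/3)[f(x₀) + 4f(x₁) + 2f(x₂) + ... + f(xₙ)]

x_0 = 1.7500, f(x_0) = 1.721975, coefficient = 1
x_1 = 3.0000, f(x_1) = 0.423360, coefficient = 4
x_2 = 4.2500, f(x_2) = -3.803705, coefficient = 1

I ≈ (1.250000/3) × -0.388289 = -0.161787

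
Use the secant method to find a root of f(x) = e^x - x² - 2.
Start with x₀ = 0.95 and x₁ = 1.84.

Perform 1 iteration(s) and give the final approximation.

f(x) = e^x - x² - 2
x₀ = 0.95, x₁ = 1.84

Secant formula: x_{n+1} = x_n - f(x_n)(x_n - x_{n-1})/(f(x_n) - f(x_{n-1}))

Iteration 1:
  f(0.950000) = -0.316790
  f(1.840000) = 0.910938
  x_2 = 1.840000 - 0.910938×(1.840000 - 0.950000)/(0.910938 - (-0.316790))
       = 1.179646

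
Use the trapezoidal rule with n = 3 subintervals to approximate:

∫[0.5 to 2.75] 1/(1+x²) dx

f(x) = 1/(1+x²)
a = 0.5, b = 2.75, n = 3
h = (b - a)/n = 0.750000

Trapezoidal rule: (h/2)[f(x₀) + 2f(x₁) + 2f(x₂) + ... + f(xₙ)]

x_0 = 0.5000, f(x_0) = 0.800000, coefficient = 1
x_1 = 1.2500, f(x_1) = 0.390244, coefficient = 2
x_2 = 2.0000, f(x_2) = 0.200000, coefficient = 2
x_3 = 2.7500, f(x_3) = 0.116788, coefficient = 1

I ≈ (0.750000/2) × 2.097276 = 0.786479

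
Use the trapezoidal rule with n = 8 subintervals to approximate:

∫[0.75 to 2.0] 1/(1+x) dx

f(x) = 1/(1+x)
a = 0.75, b = 2.0, n = 8
h = (b - a)/n = 0.156250

Trapezoidal rule: (h/2)[f(x₀) + 2f(x₁) + 2f(x₂) + ... + f(xₙ)]

x_0 = 0.7500, f(x_0) = 0.571429, coefficient = 1
x_1 = 0.9062, f(x_1) = 0.524590, coefficient = 2
x_2 = 1.0625, f(x_2) = 0.484848, coefficient = 2
x_3 = 1.2188, f(x_3) = 0.450704, coefficient = 2
x_4 = 1.3750, f(x_4) = 0.421053, coefficient = 2
x_5 = 1.5312, f(x_5) = 0.395062, coefficient = 2
x_6 = 1.6875, f(x_6) = 0.372093, coefficient = 2
x_7 = 1.8438, f(x_7) = 0.351648, coefficient = 2
x_8 = 2.0000, f(x_8) = 0.333333, coefficient = 1

I ≈ (0.156250/2) × 6.904759 = 0.539434
Exact value: 0.538997
Error: 0.000438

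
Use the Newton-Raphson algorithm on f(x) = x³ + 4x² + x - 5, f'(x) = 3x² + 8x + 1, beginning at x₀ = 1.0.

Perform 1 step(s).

f(x) = x³ + 4x² + x - 5
f'(x) = 3x² + 8x + 1
x₀ = 1.0

Newton-Raphson formula: x_{n+1} = x_n - f(x_n)/f'(x_n)

Iteration 1:
  f(1.000000) = 1.000000
  f'(1.000000) = 12.000000
  x_1 = 1.000000 - 1.000000/12.000000 = 0.916667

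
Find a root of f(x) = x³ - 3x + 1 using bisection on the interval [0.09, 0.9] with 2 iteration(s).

f(x) = x³ - 3x + 1
Initial interval: [0.09, 0.9]

Iteration 1:
  c_1 = (0.090000 + 0.900000)/2 = 0.495000
  f(c_1) = f(0.495000) = -0.363713
  f(a) × f(c) < 0, new interval: [0.090000, 0.495000]
Iteration 2:
  c_2 = (0.090000 + 0.495000)/2 = 0.292500
  f(c_2) = f(0.292500) = 0.147525
  f(a) × f(c) ≥ 0, new interval: [0.292500, 0.495000]

After 2 iteration(s), the approximation is c_2 = 0.292500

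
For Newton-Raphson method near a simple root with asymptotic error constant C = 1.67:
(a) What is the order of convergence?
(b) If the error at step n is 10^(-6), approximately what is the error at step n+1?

(a) Newton-Raphson has quadratic (order 2) convergence near simple roots.
    This means |e_{n+1}| ≈ C|e_n|².

(b) With |e_n| = 10^(-6) and C = 1.67:
    |e_{n+1}| ≈ 1.67 × (10^(-6))² = 1.67 × 10^(-12)

(a) 2 (quadratic); (b) |e_{n+1}| ≈ 1.670e-12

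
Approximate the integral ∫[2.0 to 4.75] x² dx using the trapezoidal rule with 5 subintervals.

f(x) = x²
a = 2.0, b = 4.75, n = 5
h = (b - a)/n = 0.550000

Trapezoidal rule: (h/2)[f(x₀) + 2f(x₁) + 2f(x₂) + ... + f(xₙ)]

x_0 = 2.0000, f(x_0) = 4.000000, coefficient = 1
x_1 = 2.5500, f(x_1) = 6.502500, coefficient = 2
x_2 = 3.1000, f(x_2) = 9.610000, coefficient = 2
x_3 = 3.6500, f(x_3) = 13.322500, coefficient = 2
x_4 = 4.2000, f(x_4) = 17.640000, coefficient = 2
x_5 = 4.7500, f(x_5) = 22.562500, coefficient = 1

I ≈ (0.550000/2) × 120.712500 = 33.195938
Exact value: 33.057292
Error: 0.138646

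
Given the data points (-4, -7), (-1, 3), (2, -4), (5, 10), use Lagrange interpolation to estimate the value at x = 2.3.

Lagrange interpolation formula:
P(x) = Σ yᵢ × Lᵢ(x)
where Lᵢ(x) = Π_{j≠i} (x - xⱼ)/(xᵢ - xⱼ)

L_0(2.3) = (2.3 - (-1))/(-4 - (-1)) × (2.3 - 2)/(-4 - 2) × (2.3 - 5)/(-4 - 5) = 0.016500
L_1(2.3) = (2.3 - (-4))/(-1 - (-4)) × (2.3 - 2)/(-1 - 2) × (2.3 - 5)/(-1 - 5) = -0.094500
L_2(2.3) = (2.3 - (-4))/(2 - (-4)) × (2.3 - (-1))/(2 - (-1)) × (2.3 - 5)/(2 - 5) = 1.039500
L_3(2.3) = (2.3 - (-4))/(5 - (-4)) × (2.3 - (-1))/(5 - (-1)) × (2.3 - 2)/(5 - 2) = 0.038500

P(2.3) = (-7)×L_0(2.3) + 3×L_1(2.3) + (-4)×L_2(2.3) + 10×L_3(2.3)
P(2.3) = -4.172000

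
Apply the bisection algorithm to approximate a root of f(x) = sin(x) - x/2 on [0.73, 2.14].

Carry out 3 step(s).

f(x) = sin(x) - x/2
Initial interval: [0.73, 2.14]

Iteration 1:
  c_1 = (0.730000 + 2.140000)/2 = 1.435000
  f(c_1) = f(1.435000) = 0.273294
  f(a) × f(c) ≥ 0, new interval: [1.435000, 2.140000]
Iteration 2:
  c_2 = (1.435000 + 2.140000)/2 = 1.787500
  f(c_2) = f(1.787500) = 0.082862
  f(a) × f(c) ≥ 0, new interval: [1.787500, 2.140000]
Iteration 3:
  c_3 = (1.787500 + 2.140000)/2 = 1.963750
  f(c_3) = f(1.963750) = -0.058093
  f(a) × f(c) < 0, new interval: [1.787500, 1.963750]

After 3 iteration(s), the approximation is c_3 = 1.963750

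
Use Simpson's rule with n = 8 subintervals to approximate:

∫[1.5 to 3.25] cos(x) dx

f(x) = cos(x)
a = 1.5, b = 3.25, n = 8
h = (b - a)/n = 0.218750

Simpson's rule: (h/3)[f(x₀) + 4f(x₁) + 2f(x₂) + ... + f(xₙ)]

x_0 = 1.5000, f(x_0) = 0.070737, coefficient = 1
x_1 = 1.7188, f(x_1) = -0.147414, coefficient = 4
x_2 = 1.9375, f(x_2) = -0.358540, coefficient = 2
x_3 = 2.1562, f(x_3) = -0.552578, coefficient = 4
x_4 = 2.3750, f(x_4) = -0.720278, coefficient = 2
x_5 = 2.5938, f(x_5) = -0.853650, coefficient = 4
x_6 = 2.8125, f(x_6) = -0.946336, coefficient = 2
x_7 = 3.0312, f(x_7) = -0.993918, coefficient = 4
x_8 = 3.2500, f(x_8) = -0.994130, coefficient = 1

I ≈ (0.218750/3) × -15.163944 = -1.105704
Exact value: -1.105690
Error: 0.000014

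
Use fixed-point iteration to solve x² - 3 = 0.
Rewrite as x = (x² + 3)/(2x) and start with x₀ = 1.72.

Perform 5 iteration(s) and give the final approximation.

Equation: x² - 3 = 0
Fixed-point form: x = (x² + 3)/(2x)
x₀ = 1.72

x_1 = g(1.720000) = 1.732093
x_2 = g(1.732093) = 1.732051
x_3 = g(1.732051) = 1.732051
x_4 = g(1.732051) = 1.732051
x_5 = g(1.732051) = 1.732051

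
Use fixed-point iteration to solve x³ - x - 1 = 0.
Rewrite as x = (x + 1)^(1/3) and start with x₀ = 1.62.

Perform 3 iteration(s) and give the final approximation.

Equation: x³ - x - 1 = 0
Fixed-point form: x = (x + 1)^(1/3)
x₀ = 1.62

x_1 = g(1.620000) = 1.378586
x_2 = g(1.378586) = 1.334872
x_3 = g(1.334872) = 1.326644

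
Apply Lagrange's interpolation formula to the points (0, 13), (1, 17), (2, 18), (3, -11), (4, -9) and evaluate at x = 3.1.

Lagrange interpolation formula:
P(x) = Σ yᵢ × Lᵢ(x)
where Lᵢ(x) = Π_{j≠i} (x - xⱼ)/(xᵢ - xⱼ)

L_0(3.1) = (3.1 - 1)/(0 - 1) × (3.1 - 2)/(0 - 2) × (3.1 - 3)/(0 - 3) × (3.1 - 4)/(0 - 4) = -0.008663
L_1(3.1) = (3.1 - 0)/(1 - 0) × (3.1 - 2)/(1 - 2) × (3.1 - 3)/(1 - 3) × (3.1 - 4)/(1 - 4) = 0.051150
L_2(3.1) = (3.1 - 0)/(2 - 0) × (3.1 - 1)/(2 - 1) × (3.1 - 3)/(2 - 3) × (3.1 - 4)/(2 - 4) = -0.146475
L_3(3.1) = (3.1 - 0)/(3 - 0) × (3.1 - 1)/(3 - 1) × (3.1 - 2)/(3 - 2) × (3.1 - 4)/(3 - 4) = 1.074150
L_4(3.1) = (3.1 - 0)/(4 - 0) × (3.1 - 1)/(4 - 1) × (3.1 - 2)/(4 - 2) × (3.1 - 3)/(4 - 3) = 0.029838

P(3.1) = 13×L_0(3.1) + 17×L_1(3.1) + 18×L_2(3.1) + (-11)×L_3(3.1) + (-9)×L_4(3.1)
P(3.1) = -13.963800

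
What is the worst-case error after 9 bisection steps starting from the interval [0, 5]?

Bisection error bound: |error| ≤ (b-a)/2^n
|error| ≤ (5 - 0)/2^9 = 5/2^9
|error| ≤ 0.0097656250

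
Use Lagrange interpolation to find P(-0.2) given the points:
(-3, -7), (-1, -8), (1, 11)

Lagrange interpolation formula:
P(x) = Σ yᵢ × Lᵢ(x)
where Lᵢ(x) = Π_{j≠i} (x - xⱼ)/(xᵢ - xⱼ)

L_0(-0.2) = (-0.2 - (-1))/(-3 - (-1)) × (-0.2 - 1)/(-3 - 1) = -0.120000
L_1(-0.2) = (-0.2 - (-3))/(-1 - (-3)) × (-0.2 - 1)/(-1 - 1) = 0.840000
L_2(-0.2) = (-0.2 - (-3))/(1 - (-3)) × (-0.2 - (-1))/(1 - (-1)) = 0.280000

P(-0.2) = (-7)×L_0(-0.2) + (-8)×L_1(-0.2) + 11×L_2(-0.2)
P(-0.2) = -2.800000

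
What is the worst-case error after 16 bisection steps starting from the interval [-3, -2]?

Bisection error bound: |error| ≤ (b-a)/2^n
|error| ≤ (-2 - (-3))/2^16 = 1/2^16
|error| ≤ 0.0000152588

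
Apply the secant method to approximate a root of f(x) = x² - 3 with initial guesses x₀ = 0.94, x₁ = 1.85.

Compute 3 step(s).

f(x) = x² - 3
x₀ = 0.94, x₁ = 1.85

Secant formula: x_{n+1} = x_n - f(x_n)(x_n - x_{n-1})/(f(x_n) - f(x_{n-1}))

Iteration 1:
  f(0.940000) = -2.116400
  f(1.850000) = 0.422500
  x_2 = 1.850000 - 0.422500×(1.850000 - 0.940000)/(0.422500 - (-2.116400))
       = 1.698566
Iteration 2:
  f(1.850000) = 0.422500
  f(1.698566) = -0.114872
  x_3 = 1.698566 - (-0.114872)×(1.698566 - 1.850000)/(-0.114872 - 0.422500)
       = 1.730938
Iteration 3:
  f(1.698566) = -0.114872
  f(1.730938) = -0.003854
  x_4 = 1.730938 - (-0.003854)×(1.730938 - 1.698566)/(-0.003854 - (-0.114872))
       = 1.732062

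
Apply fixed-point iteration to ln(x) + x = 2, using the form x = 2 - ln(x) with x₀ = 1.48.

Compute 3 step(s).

Equation: ln(x) + x = 2
Fixed-point form: x = 2 - ln(x)
x₀ = 1.48

x_1 = g(1.480000) = 1.607958
x_2 = g(1.607958) = 1.525035
x_3 = g(1.525035) = 1.577983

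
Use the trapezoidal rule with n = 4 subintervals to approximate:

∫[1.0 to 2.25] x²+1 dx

f(x) = x²+1
a = 1.0, b = 2.25, n = 4
h = (b - a)/n = 0.312500

Trapezoidal rule: (h/2)[f(x₀) + 2f(x₁) + 2f(x₂) + ... + f(xₙ)]

x_0 = 1.0000, f(x_0) = 2.000000, coefficient = 1
x_1 = 1.3125, f(x_1) = 2.722656, coefficient = 2
x_2 = 1.6250, f(x_2) = 3.640625, coefficient = 2
x_3 = 1.9375, f(x_3) = 4.753906, coefficient = 2
x_4 = 2.2500, f(x_4) = 6.062500, coefficient = 1

I ≈ (0.312500/2) × 30.296875 = 4.733887
Exact value: 4.713542
Error: 0.020345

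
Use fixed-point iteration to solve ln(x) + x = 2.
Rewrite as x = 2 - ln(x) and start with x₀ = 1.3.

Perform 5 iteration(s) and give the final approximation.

Equation: ln(x) + x = 2
Fixed-point form: x = 2 - ln(x)
x₀ = 1.3

x_1 = g(1.300000) = 1.737636
x_2 = g(1.737636) = 1.447475
x_3 = g(1.447475) = 1.630180
x_4 = g(1.630180) = 1.511310
x_5 = g(1.511310) = 1.587023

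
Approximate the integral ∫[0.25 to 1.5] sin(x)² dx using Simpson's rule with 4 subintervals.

f(x) = sin(x)²
a = 0.25, b = 1.5, n = 4
h = (b - a)/n = 0.312500

Simpson's rule: (h/3)[f(x₀) + 4f(x₁) + 2f(x₂) + ... + f(xₙ)]

x_0 = 0.2500, f(x_0) = 0.061209, coefficient = 1
x_1 = 0.5625, f(x_1) = 0.284412, coefficient = 4
x_2 = 0.8750, f(x_2) = 0.589123, coefficient = 2
x_3 = 1.1875, f(x_3) = 0.860139, coefficient = 4
x_4 = 1.5000, f(x_4) = 0.994996, coefficient = 1

I ≈ (0.312500/3) × 6.812655 = 0.709652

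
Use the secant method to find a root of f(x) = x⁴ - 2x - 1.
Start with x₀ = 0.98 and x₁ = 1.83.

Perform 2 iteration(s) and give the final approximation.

f(x) = x⁴ - 2x - 1
x₀ = 0.98, x₁ = 1.83

Secant formula: x_{n+1} = x_n - f(x_n)(x_n - x_{n-1})/(f(x_n) - f(x_{n-1}))

Iteration 1:
  f(0.980000) = -2.037632
  f(1.830000) = 6.555131
  x_2 = 1.830000 - 6.555131×(1.830000 - 0.980000)/(6.555131 - (-2.037632))
       = 1.181563
Iteration 2:
  f(1.830000) = 6.555131
  f(1.181563) = -1.414053
  x_3 = 1.181563 - (-1.414053)×(1.181563 - 1.830000)/(-1.414053 - 6.555131)
       = 1.296622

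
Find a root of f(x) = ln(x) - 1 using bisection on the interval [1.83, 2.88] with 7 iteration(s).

f(x) = ln(x) - 1
Initial interval: [1.83, 2.88]

Iteration 1:
  c_1 = (1.830000 + 2.880000)/2 = 2.355000
  f(c_1) = f(2.355000) = -0.143459
  f(a) × f(c) ≥ 0, new interval: [2.355000, 2.880000]
Iteration 2:
  c_2 = (2.355000 + 2.880000)/2 = 2.617500
  f(c_2) = f(2.617500) = -0.037780
  f(a) × f(c) ≥ 0, new interval: [2.617500, 2.880000]
Iteration 3:
  c_3 = (2.617500 + 2.880000)/2 = 2.748750
  f(c_3) = f(2.748750) = 0.011146
  f(a) × f(c) < 0, new interval: [2.617500, 2.748750]
Iteration 4:
  c_4 = (2.617500 + 2.748750)/2 = 2.683125
  f(c_4) = f(2.683125) = -0.013018
  f(a) × f(c) ≥ 0, new interval: [2.683125, 2.748750]
Iteration 5:
  c_5 = (2.683125 + 2.748750)/2 = 2.715937
  f(c_5) = f(2.715937) = -0.000863
  f(a) × f(c) ≥ 0, new interval: [2.715937, 2.748750]
Iteration 6:
  c_6 = (2.715937 + 2.748750)/2 = 2.732344
  f(c_6) = f(2.732344) = 0.005160
  f(a) × f(c) < 0, new interval: [2.715937, 2.732344]
Iteration 7:
  c_7 = (2.715937 + 2.732344)/2 = 2.724141
  f(c_7) = f(2.724141) = 0.002153
  f(a) × f(c) < 0, new interval: [2.715937, 2.724141]

After 7 iteration(s), the approximation is c_7 = 2.724141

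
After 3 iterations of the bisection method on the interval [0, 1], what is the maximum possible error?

Bisection error bound: |error| ≤ (b-a)/2^n
|error| ≤ (1 - 0)/2^3 = 1/2^3
|error| ≤ 0.1250000000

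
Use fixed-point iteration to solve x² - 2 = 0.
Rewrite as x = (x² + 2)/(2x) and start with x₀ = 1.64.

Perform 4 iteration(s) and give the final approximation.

Equation: x² - 2 = 0
Fixed-point form: x = (x² + 2)/(2x)
x₀ = 1.64

x_1 = g(1.640000) = 1.429756
x_2 = g(1.429756) = 1.414298
x_3 = g(1.414298) = 1.414214
x_4 = g(1.414214) = 1.414214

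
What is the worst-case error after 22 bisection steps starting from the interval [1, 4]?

Bisection error bound: |error| ≤ (b-a)/2^n
|error| ≤ (4 - 1)/2^22 = 3/2^22
|error| ≤ 0.0000007153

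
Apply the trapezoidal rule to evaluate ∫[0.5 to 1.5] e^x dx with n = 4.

f(x) = e^x
a = 0.5, b = 1.5, n = 4
h = (b - a)/n = 0.250000

Trapezoidal rule: (h/2)[f(x₀) + 2f(x₁) + 2f(x₂) + ... + f(xₙ)]

x_0 = 0.5000, f(x_0) = 1.648721, coefficient = 1
x_1 = 0.7500, f(x_1) = 2.117000, coefficient = 2
x_2 = 1.0000, f(x_2) = 2.718282, coefficient = 2
x_3 = 1.2500, f(x_3) = 3.490343, coefficient = 2
x_4 = 1.5000, f(x_4) = 4.481689, coefficient = 1

I ≈ (0.250000/2) × 22.781660 = 2.847707
Exact value: 2.832968
Error: 0.014740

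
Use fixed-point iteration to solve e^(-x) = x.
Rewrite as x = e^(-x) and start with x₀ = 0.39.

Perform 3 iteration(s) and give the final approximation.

Equation: e^(-x) = x
Fixed-point form: x = e^(-x)
x₀ = 0.39

x_1 = g(0.390000) = 0.677057
x_2 = g(0.677057) = 0.508110
x_3 = g(0.508110) = 0.601631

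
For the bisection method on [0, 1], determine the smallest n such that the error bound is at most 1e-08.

We need (b-a)/2^n ≤ 1e-08
(1 - 0)/2^n ≤ 1e-08
1/2^n ≤ 1e-08
2^n ≥ 100000000
n ≥ log₂(100000000) = 26.58
n ≥ 27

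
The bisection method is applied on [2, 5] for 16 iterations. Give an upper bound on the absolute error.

Bisection error bound: |error| ≤ (b-a)/2^n
|error| ≤ (5 - 2)/2^16 = 3/2^16
|error| ≤ 0.0000457764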